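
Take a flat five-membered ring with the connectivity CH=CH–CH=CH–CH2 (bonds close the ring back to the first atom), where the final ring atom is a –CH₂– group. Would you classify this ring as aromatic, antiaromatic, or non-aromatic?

Non-aromatic

At the CH2 position, the tetrahedral CH₂ carbon is sp³ and has no p orbital in the ring π system; the ring's p-orbital overlap is broken there.
Broken conjugation rules out both aromaticity and antiaromaticity.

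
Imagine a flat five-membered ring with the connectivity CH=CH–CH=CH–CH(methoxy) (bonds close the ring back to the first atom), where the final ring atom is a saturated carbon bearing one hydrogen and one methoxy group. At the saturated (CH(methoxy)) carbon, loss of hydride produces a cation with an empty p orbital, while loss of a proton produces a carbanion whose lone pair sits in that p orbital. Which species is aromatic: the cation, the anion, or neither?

Both ions have a continuous loop of p orbitals — each ring atom is sp².
Cation: 2 × 2 + 0 = 4 π electrons → 4(1), antiaromatic.
Anion: 2 × 2 + 2 = 6 π electrons → 4(1)+2, aromatic.

The anion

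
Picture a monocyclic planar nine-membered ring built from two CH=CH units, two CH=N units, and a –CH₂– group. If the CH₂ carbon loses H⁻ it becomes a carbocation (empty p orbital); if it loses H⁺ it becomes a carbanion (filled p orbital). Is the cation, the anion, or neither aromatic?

The anion

In both ions every ring atom is sp² and contributes a p orbital, so both rings are fully conjugated.
Cation: 4 × 2 + 0 = 8 π electrons → 4(2), antiaromatic.
Anion: 4 × 2 + 2 = 10 π electrons → 4(2)+2, aromatic.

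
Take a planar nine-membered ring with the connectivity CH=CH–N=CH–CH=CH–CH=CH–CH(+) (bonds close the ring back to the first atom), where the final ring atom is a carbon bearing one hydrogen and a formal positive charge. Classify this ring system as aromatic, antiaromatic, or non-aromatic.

Every ring atom contributes a p orbital perpendicular to the ring (every atom in a ring double bond is sp² and brings one electron to the p orbital; each =N– nitrogen is pyridine-type (lone pair in the sp² plane, one electron in the p orbital); the carbocation has an empty p orbital), so the π system is cyclic and fully conjugated.
Counting π electrons: 4 × 2 = 8 from the double-bond units + 0 from the CH(+) atom = 8.
With 8 = 4·2 π electrons, Hückel's rule classifies the planar ring as antiaromatic.

Antiaromatic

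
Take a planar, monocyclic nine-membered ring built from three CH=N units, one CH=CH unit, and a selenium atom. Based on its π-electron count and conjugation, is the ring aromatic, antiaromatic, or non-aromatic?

Aromatic

Every ring atom contributes a p orbital perpendicular to the ring (each doubly-bonded ring atom is sp² with one p-orbital electron; each sp² =N– keeps its lone pair in-plane and puts one electron into the π system; the selenium donates one lone pair from its p orbital), so the π system is cyclic and fully conjugated.
Tallying contributions gives 4 × 2 = 8 from the double-bond units + 2 from the Se atom = 10.
That gives a 4n+2 count (10, n = 2).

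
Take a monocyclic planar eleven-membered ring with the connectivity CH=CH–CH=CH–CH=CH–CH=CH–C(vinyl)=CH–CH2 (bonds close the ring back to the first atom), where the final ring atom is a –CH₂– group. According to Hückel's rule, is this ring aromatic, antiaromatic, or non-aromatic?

At the CH2 position, the tetrahedral CH₂ carbon is sp³ and has no p orbital in the ring π system; the ring's p-orbital overlap is broken there.
A ring that is not fully conjugated cannot be aromatic or antiaromatic regardless of its π-electron count.

Non-aromatic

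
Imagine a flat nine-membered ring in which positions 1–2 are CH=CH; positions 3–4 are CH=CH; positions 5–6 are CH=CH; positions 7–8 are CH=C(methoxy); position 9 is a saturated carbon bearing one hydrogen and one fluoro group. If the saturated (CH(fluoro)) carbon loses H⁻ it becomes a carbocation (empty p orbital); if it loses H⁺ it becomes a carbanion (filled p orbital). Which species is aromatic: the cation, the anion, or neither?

The anion

Once that carbon is sp², every ring atom has a p orbital and both ions are fully conjugated.
Cation: 4 × 2 + 0 = 8 π electrons → 4(2), antiaromatic.
Anion: 4 × 2 + 2 = 10 π electrons → 4(2)+2, aromatic.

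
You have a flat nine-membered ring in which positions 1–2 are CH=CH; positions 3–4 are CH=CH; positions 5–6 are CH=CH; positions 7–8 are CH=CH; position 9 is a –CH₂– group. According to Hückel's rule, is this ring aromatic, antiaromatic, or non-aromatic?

Because the tetrahedral CH₂ carbon is sp³ and has no p orbital in the ring π system at the CH2 position, the π system cannot extend all the way around the ring.
Hückel's rule only applies to fully conjugated rings, so this one is simply non-aromatic.

Non-aromatic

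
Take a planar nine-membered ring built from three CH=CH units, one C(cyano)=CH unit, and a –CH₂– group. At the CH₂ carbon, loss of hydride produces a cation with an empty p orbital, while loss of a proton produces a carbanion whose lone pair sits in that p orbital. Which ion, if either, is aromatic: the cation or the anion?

In either ion the ring is fully conjugated: every atom, including the new sp² carbon, supplies a p orbital.
Cation: 4 × 2 + 0 = 8 π electrons → 4(2), antiaromatic.
Anion: 4 × 2 + 2 = 10 π electrons → 4(2)+2, aromatic.

The anion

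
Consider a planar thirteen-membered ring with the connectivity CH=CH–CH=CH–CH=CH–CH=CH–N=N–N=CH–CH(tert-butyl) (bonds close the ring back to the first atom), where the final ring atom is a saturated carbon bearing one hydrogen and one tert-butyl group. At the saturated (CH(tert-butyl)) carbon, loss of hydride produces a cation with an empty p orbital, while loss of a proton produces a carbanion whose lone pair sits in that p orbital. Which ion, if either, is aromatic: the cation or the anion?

Both ions have a continuous loop of p orbitals — each ring atom is sp².
Cation: 6 × 2 + 0 = 12 π electrons → 4(3), antiaromatic.
Anion: 6 × 2 + 2 = 14 π electrons → 4(3)+2, aromatic.

The anion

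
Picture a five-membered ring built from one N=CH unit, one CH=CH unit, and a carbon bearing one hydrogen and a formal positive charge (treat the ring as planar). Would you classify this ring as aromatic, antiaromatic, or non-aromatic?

Antiaromatic

All ring atoms are sp² and supply a p orbital to the ring (the double-bond atoms are sp², each contributing one p electron; the doubly-bonded nitrogens are pyridine-type — their lone pairs lie in the ring plane, leaving one electron in the p orbital; the carbocation has an empty p orbital); the conjugation is uninterrupted.
Counting π electrons: 2 × 2 = 4 from the double-bond units + 0 from the CH(+) atom = 4.
4 is a 4n count (n = 1), so the planar conjugated ring is antiaromatic.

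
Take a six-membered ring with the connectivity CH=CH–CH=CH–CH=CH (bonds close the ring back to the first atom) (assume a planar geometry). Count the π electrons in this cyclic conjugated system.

6

Check conjugation: every atom in a ring double bond is sp² and brings one electron to the p orbital — every position has a p orbital, so the cyclic π system is continuous.
Counting π electrons: 3 × 2 = 6 from the 3 double-bond units.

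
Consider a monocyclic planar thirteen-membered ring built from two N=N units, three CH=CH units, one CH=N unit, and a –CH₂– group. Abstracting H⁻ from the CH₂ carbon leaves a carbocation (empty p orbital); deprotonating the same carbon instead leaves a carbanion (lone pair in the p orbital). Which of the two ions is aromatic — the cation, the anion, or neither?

Both ions have a continuous loop of p orbitals — each ring atom is sp².
Cation: 6 × 2 + 0 = 12 π electrons → 4(3), antiaromatic.
Anion: 6 × 2 + 2 = 14 π electrons → 4(3)+2, aromatic.

The anion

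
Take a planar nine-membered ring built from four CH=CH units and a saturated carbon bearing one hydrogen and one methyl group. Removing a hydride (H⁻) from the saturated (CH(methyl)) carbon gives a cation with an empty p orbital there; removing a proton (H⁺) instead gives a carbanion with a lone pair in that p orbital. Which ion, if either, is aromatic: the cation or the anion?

The anion

Once that carbon is sp², every ring atom has a p orbital and both ions are fully conjugated.
Cation: 4 × 2 + 0 = 8 π electrons → 4(2), antiaromatic.
Anion: 4 × 2 + 2 = 10 π electrons → 4(2)+2, aromatic.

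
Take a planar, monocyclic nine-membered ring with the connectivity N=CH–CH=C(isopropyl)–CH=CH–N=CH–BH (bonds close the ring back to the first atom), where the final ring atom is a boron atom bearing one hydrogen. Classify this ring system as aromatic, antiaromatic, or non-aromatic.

Antiaromatic

The p orbitals form a continuous loop: every atom in a ring double bond is sp² and brings one electron to the p orbital; each =N– nitrogen is pyridine-type (lone pair in the sp² plane, one electron in the p orbital); the boron has an empty p orbital. The ring is fully conjugated.
π-electron count: 4 × 2 = 8 from the double-bond units + 0 from the BH atom = 8.
A 4n π count (8, n = 2) in a planar conjugated ring means antiaromatic.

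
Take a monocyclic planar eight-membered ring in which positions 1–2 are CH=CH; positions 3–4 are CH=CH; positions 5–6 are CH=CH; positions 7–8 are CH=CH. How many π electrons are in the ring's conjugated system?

All ring atoms are sp² and supply a p orbital to the ring (each doubly-bonded ring atom is sp² with one p-orbital electron); the conjugation is uninterrupted.
π-electron count: 4 × 2 = 8 from the 4 double-bond units.
(This ring is cyclooctatetraene.)

8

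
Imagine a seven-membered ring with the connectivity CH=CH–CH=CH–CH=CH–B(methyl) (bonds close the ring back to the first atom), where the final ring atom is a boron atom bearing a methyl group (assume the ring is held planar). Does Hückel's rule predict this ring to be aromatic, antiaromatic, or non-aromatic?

Aromatic

Every ring atom contributes a p orbital perpendicular to the ring (the double-bond atoms are sp², each contributing one p electron; the boron has an empty p orbital), so the π system is cyclic and fully conjugated.
Adding the contributions, 3 × 2 = 6 from the double-bond units + 0 from the B(methyl) atom = 6.
Since 6 = 4·1 + 2, the ring meets the 4n+2 criterion.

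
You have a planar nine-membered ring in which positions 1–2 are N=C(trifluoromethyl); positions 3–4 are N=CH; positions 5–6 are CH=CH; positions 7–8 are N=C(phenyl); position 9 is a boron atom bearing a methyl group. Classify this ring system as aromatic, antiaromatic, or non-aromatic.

Antiaromatic

The p orbitals form a continuous loop: the double-bond atoms are sp², each contributing one p electron; each sp² =N– keeps its lone pair in-plane and puts one electron into the π system; the boron has an empty p orbital. The ring is fully conjugated.
Counting π electrons: 4 × 2 = 8 from the double-bond units + 0 from the B(methyl) atom = 8.
8 is a 4n count (n = 2), so the planar conjugated ring is antiaromatic.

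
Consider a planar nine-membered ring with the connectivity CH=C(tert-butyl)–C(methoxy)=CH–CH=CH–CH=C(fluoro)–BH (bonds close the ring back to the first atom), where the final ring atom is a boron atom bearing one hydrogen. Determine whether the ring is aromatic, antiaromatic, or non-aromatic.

All ring atoms are sp² and supply a p orbital to the ring (each doubly-bonded ring atom is sp² with one p-orbital electron; the boron has an empty p orbital); the conjugation is uninterrupted.
Tallying contributions gives 4 × 2 = 8 from the double-bond units + 0 from the BH atom = 8.
A 4n π count (8, n = 2) in a planar conjugated ring means antiaromatic.

Antiaromatic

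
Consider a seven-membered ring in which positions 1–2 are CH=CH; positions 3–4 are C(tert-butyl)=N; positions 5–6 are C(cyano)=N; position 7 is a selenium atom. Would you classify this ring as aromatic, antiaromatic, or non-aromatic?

Every ring atom contributes a p orbital perpendicular to the ring (the double-bond atoms are sp², each contributing one p electron; the doubly-bonded nitrogens are pyridine-type — their lone pairs lie in the ring plane, leaving one electron in the p orbital; the selenium donates one lone pair from its p orbital), so the π system is cyclic and fully conjugated.
Counting π electrons: 3 × 2 = 6 from the double-bond units + 2 from the Se atom = 8.
A 4n π count (8, n = 2) in a planar conjugated ring means antiaromatic.

Antiaromatic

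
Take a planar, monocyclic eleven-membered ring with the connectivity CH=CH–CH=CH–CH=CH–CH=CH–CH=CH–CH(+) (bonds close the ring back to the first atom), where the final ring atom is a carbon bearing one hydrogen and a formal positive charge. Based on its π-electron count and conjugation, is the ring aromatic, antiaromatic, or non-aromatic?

The p orbitals form a continuous loop: each doubly-bonded ring atom is sp² with one p-orbital electron; the carbocation has an empty p orbital. The ring is fully conjugated.
Adding the contributions, 5 × 2 = 10 from the double-bond units + 0 from the CH(+) atom = 10.
That gives a 4n+2 count (10, n = 2).

Aromatic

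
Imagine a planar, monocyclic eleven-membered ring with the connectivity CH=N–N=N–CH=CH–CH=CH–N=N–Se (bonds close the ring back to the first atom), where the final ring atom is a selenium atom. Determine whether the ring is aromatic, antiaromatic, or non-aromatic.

Antiaromatic

Every ring atom contributes a p orbital perpendicular to the ring (every atom in a ring double bond is sp² and brings one electron to the p orbital; each sp² =N– keeps its lone pair in-plane and puts one electron into the π system; the selenium donates one lone pair from its p orbital), so the π system is cyclic and fully conjugated.
π-electron count: 5 × 2 = 10 from the double-bond units + 2 from the Se atom = 12.
With 12 = 4·3 π electrons, Hückel's rule classifies the planar ring as antiaromatic.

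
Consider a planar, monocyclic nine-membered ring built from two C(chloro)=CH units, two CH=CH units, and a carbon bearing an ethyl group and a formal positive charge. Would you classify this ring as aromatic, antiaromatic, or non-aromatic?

Antiaromatic

The p orbitals form a continuous loop: each doubly-bonded ring atom is sp² with one p-orbital electron; the carbocation has an empty p orbital. The ring is fully conjugated.
Tallying contributions gives 4 × 2 = 8 from the double-bond units + 0 from the C(ethyl)(+) atom = 8.
8 = 4(2); a planar, fully conjugated 4n system is antiaromatic.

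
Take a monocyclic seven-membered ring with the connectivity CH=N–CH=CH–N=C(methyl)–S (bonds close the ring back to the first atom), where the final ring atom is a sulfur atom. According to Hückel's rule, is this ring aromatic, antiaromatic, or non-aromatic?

All ring atoms are sp² and supply a p orbital to the ring (every atom in a ring double bond is sp² and brings one electron to the p orbital; each =N– nitrogen is pyridine-type (lone pair in the sp² plane, one electron in the p orbital); the sulfur donates one lone pair from its p orbital); the conjugation is uninterrupted.
π-electron count: 3 × 2 = 6 from the double-bond units + 2 from the S atom = 8.
With 8 = 4·2 π electrons, Hückel's rule classifies the planar ring as antiaromatic.

Antiaromatic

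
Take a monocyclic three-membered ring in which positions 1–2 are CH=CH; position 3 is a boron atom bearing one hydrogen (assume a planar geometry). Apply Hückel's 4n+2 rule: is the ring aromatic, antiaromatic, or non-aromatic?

Aromatic

All ring atoms are sp² and supply a p orbital to the ring (each doubly-bonded ring atom is sp² with one p-orbital electron; the boron has an empty p orbital); the conjugation is uninterrupted.
Adding the contributions, 1 × 2 = 2 from the double-bond unit + 0 from the BH atom = 2.
2 = 4(0) + 2, which satisfies Hückel's 4n+2 rule.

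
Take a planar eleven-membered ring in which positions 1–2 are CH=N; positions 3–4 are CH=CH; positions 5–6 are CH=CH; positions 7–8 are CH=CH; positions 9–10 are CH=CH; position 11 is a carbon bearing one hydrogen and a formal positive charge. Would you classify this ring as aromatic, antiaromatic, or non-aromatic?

All ring atoms are sp² and supply a p orbital to the ring (the double-bond atoms are sp², each contributing one p electron; the doubly-bonded nitrogens are pyridine-type — their lone pairs lie in the ring plane, leaving one electron in the p orbital; the carbocation has an empty p orbital); the conjugation is uninterrupted.
Tallying contributions gives 5 × 2 = 10 from the double-bond units + 0 from the CH(+) atom = 10.
That gives a 4n+2 count (10, n = 2).

Aromatic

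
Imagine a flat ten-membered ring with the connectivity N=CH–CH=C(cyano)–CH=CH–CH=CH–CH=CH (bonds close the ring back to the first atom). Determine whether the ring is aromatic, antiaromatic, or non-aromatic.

All ring atoms are sp² and supply a p orbital to the ring (each doubly-bonded ring atom is sp² with one p-orbital electron; each sp² =N– keeps its lone pair in-plane and puts one electron into the π system); the conjugation is uninterrupted.
Tallying contributions gives 5 × 2 = 10 from the 5 double-bond units.
10 = 4(2) + 2, which satisfies Hückel's 4n+2 rule.

Aromatic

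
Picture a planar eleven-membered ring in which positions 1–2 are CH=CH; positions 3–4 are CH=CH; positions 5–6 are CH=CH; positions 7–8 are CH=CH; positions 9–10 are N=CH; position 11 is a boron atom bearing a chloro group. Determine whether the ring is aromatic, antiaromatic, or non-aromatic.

Check conjugation: the double-bond atoms are sp², each contributing one p electron; each sp² =N– keeps its lone pair in-plane and puts one electron into the π system; the boron has an empty p orbital — every position has a p orbital, so the cyclic π system is continuous.
π-electron count: 5 × 2 = 10 from the double-bond units + 0 from the B(chloro) atom = 10.
That gives a 4n+2 count (10, n = 2).

Aromatic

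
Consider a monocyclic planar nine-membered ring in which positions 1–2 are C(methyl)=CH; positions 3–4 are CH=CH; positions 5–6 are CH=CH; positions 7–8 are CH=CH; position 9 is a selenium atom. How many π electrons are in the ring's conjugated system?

Check conjugation: each doubly-bonded ring atom is sp² with one p-orbital electron; the selenium donates one lone pair from its p orbital — every position has a p orbital, so the cyclic π system is continuous.
Tallying contributions gives 4 × 2 = 8 from the double-bond units + 2 from the Se atom = 10.

10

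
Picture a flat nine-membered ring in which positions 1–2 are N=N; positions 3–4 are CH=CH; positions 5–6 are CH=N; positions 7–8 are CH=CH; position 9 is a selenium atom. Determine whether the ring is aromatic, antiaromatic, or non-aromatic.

Aromatic

The p orbitals form a continuous loop: the double-bond atoms are sp², each contributing one p electron; each =N– nitrogen is pyridine-type (lone pair in the sp² plane, one electron in the p orbital); the selenium donates one lone pair from its p orbital. The ring is fully conjugated.
Counting π electrons: 4 × 2 = 8 from the double-bond units + 2 from the Se atom = 10.
10 = 4(2) + 2, which satisfies Hückel's 4n+2 rule.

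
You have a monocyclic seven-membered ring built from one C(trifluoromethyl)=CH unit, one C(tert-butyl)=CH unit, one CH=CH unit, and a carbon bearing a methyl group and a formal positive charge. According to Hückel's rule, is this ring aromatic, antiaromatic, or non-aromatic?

Every ring atom contributes a p orbital perpendicular to the ring (the double-bond atoms are sp², each contributing one p electron; the carbocation has an empty p orbital), so the π system is cyclic and fully conjugated.
π-electron count: 3 × 2 = 6 from the double-bond units + 0 from the C(methyl)(+) atom = 6.
That gives a 4n+2 count (6, n = 1).

Aromatic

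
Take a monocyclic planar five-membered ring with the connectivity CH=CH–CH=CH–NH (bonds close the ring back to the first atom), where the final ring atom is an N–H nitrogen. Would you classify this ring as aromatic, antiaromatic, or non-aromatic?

The p orbitals form a continuous loop: the double-bond atoms are sp², each contributing one p electron; the pyrrole-type nitrogen donates its lone pair from the p orbital. The ring is fully conjugated.
Adding the contributions, 2 × 2 = 4 from the double-bond units + 2 from the NH atom = 6.
With 6 π electrons (n = 1), the Hückel 4n+2 condition holds.
This is pyrrole.

Aromatic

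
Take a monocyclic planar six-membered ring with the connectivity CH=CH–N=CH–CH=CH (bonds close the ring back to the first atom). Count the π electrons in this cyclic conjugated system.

6

Check conjugation: each doubly-bonded ring atom is sp² with one p-orbital electron; each sp² =N– keeps its lone pair in-plane and puts one electron into the π system — every position has a p orbital, so the cyclic π system is continuous.
Adding the contributions, 3 × 2 = 6 from the 3 double-bond units.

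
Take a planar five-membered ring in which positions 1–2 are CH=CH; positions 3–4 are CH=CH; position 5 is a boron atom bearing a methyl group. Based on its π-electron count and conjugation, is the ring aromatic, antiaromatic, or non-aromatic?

Antiaromatic

Check conjugation: every atom in a ring double bond is sp² and brings one electron to the p orbital; the boron has an empty p orbital — every position has a p orbital, so the cyclic π system is continuous.
π-electron count: 2 × 2 = 4 from the double-bond units + 0 from the B(methyl) atom = 4.
4 is a 4n count (n = 1), so the planar conjugated ring is antiaromatic.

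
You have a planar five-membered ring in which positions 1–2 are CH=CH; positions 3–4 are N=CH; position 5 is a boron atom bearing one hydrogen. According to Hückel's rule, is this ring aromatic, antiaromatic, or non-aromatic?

Antiaromatic

Every ring atom contributes a p orbital perpendicular to the ring (each doubly-bonded ring atom is sp² with one p-orbital electron; each =N– nitrogen is pyridine-type (lone pair in the sp² plane, one electron in the p orbital); the boron has an empty p orbital), so the π system is cyclic and fully conjugated.
Counting π electrons: 2 × 2 = 4 from the double-bond units + 0 from the BH atom = 4.
With 4 = 4·1 π electrons, Hückel's rule classifies the planar ring as antiaromatic.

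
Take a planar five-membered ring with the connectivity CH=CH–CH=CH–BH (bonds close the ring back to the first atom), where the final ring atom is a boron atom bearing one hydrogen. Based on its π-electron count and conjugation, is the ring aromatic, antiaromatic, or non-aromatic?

All ring atoms are sp² and supply a p orbital to the ring (the double-bond atoms are sp², each contributing one p electron; the boron has an empty p orbital); the conjugation is uninterrupted.
Adding the contributions, 2 × 2 = 4 from the double-bond units + 0 from the BH atom = 4.
4 = 4(1); a planar, fully conjugated 4n system is antiaromatic.

Antiaromatic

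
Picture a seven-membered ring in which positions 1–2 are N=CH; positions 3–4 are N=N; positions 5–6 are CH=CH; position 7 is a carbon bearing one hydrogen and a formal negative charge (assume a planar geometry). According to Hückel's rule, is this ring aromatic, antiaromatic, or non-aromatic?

Antiaromatic

Every ring atom contributes a p orbital perpendicular to the ring (every atom in a ring double bond is sp² and brings one electron to the p orbital; each =N– nitrogen is pyridine-type (lone pair in the sp² plane, one electron in the p orbital); the carbanion's lone pair occupies the p orbital), so the π system is cyclic and fully conjugated.
π-electron count: 3 × 2 = 6 from the double-bond units + 2 from the CH(-) atom = 8.
With 8 = 4·2 π electrons, Hückel's rule classifies the planar ring as antiaromatic.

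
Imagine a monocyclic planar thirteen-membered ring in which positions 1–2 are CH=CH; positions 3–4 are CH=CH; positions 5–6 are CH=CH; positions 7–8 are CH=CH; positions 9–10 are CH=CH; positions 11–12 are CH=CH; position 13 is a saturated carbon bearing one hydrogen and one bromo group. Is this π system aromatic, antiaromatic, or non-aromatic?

Non-aromatic

Because that saturated carbon is sp³ and has no p orbital in the ring π system at the CH(bromo) position, the π system cannot extend all the way around the ring.
Without a continuous loop of overlapping p orbitals the Hückel electron count never comes into play.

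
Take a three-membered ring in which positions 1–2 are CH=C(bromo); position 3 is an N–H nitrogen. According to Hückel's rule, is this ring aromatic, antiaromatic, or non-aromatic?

Every ring atom contributes a p orbital perpendicular to the ring (the double-bond atoms are sp², each contributing one p electron; the pyrrole-type nitrogen donates its lone pair from the p orbital), so the π system is cyclic and fully conjugated.
π-electron count: 1 × 2 = 2 from the double-bond unit + 2 from the NH atom = 4.
With 4 = 4·1 π electrons, Hückel's rule classifies the planar ring as antiaromatic.

Antiaromatic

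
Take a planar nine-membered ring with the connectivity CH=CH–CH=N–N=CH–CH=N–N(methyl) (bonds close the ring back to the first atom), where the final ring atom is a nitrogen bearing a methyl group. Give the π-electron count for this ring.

Every ring atom contributes a p orbital perpendicular to the ring (every atom in a ring double bond is sp² and brings one electron to the p orbital; the doubly-bonded nitrogens are pyridine-type — their lone pairs lie in the ring plane, leaving one electron in the p orbital; the pyrrole-type nitrogen donates its lone pair from the p orbital), so the π system is cyclic and fully conjugated.
π-electron count: 4 × 2 = 8 from the double-bond units + 2 from the N(methyl) atom = 10.

10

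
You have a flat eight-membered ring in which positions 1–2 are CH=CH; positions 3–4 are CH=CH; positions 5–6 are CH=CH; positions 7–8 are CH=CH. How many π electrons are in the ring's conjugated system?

The p orbitals form a continuous loop: every atom in a ring double bond is sp² and brings one electron to the p orbital. The ring is fully conjugated.
Tallying contributions gives 4 × 2 = 8 from the 4 double-bond units.
(The species described is cyclooctatetraene.)

8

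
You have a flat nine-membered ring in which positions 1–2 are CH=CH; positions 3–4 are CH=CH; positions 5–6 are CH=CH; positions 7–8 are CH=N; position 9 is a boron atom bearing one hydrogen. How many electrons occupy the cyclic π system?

The p orbitals form a continuous loop: each doubly-bonded ring atom is sp² with one p-orbital electron; the doubly-bonded nitrogens are pyridine-type — their lone pairs lie in the ring plane, leaving one electron in the p orbital; the boron has an empty p orbital. The ring is fully conjugated.
Counting π electrons: 4 × 2 = 8 from the double-bond units + 0 from the BH atom = 8.

8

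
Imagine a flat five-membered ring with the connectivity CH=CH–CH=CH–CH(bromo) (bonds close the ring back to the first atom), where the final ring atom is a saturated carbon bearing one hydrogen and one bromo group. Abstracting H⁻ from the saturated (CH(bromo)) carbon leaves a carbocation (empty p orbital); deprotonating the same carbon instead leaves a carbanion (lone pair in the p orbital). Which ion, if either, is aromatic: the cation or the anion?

The anion

In either ion the ring is fully conjugated: every atom, including the new sp² carbon, supplies a p orbital.
Cation: 2 × 2 + 0 = 4 π electrons → 4(1), antiaromatic.
Anion: 2 × 2 + 2 = 6 π electrons → 4(1)+2, aromatic.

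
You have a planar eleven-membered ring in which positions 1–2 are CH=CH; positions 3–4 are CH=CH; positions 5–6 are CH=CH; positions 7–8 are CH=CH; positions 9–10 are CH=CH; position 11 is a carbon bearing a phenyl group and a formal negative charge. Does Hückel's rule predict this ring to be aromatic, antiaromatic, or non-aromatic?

Antiaromatic

Every ring atom contributes a p orbital perpendicular to the ring (each doubly-bonded ring atom is sp² with one p-orbital electron; the carbanion's lone pair occupies the p orbital), so the π system is cyclic and fully conjugated.
π-electron count: 5 × 2 = 10 from the double-bond units + 2 from the C(phenyl)(-) atom = 12.
A 4n π count (12, n = 3) in a planar conjugated ring means antiaromatic.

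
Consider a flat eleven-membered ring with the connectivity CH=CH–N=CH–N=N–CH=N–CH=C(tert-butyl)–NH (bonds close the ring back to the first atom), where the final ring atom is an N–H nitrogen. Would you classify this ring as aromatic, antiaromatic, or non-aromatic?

Antiaromatic

The p orbitals form a continuous loop: each doubly-bonded ring atom is sp² with one p-orbital electron; each =N– nitrogen is pyridine-type (lone pair in the sp² plane, one electron in the p orbital); the pyrrole-type nitrogen donates its lone pair from the p orbital. The ring is fully conjugated.
Adding the contributions, 5 × 2 = 10 from the double-bond units + 2 from the NH atom = 12.
A 4n π count (12, n = 3) in a planar conjugated ring means antiaromatic.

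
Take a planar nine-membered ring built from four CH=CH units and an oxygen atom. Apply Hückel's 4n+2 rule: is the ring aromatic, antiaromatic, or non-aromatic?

Aromatic

Every ring atom contributes a p orbital perpendicular to the ring (the double-bond atoms are sp², each contributing one p electron; the oxygen donates one lone pair from its p orbital), so the π system is cyclic and fully conjugated.
Tallying contributions gives 4 × 2 = 8 from the double-bond units + 2 from the O atom = 10.
Since 10 = 4·2 + 2, the ring meets the 4n+2 criterion.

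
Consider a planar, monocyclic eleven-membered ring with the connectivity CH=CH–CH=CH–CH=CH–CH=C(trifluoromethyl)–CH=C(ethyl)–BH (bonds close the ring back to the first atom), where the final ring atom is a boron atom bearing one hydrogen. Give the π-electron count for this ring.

The p orbitals form a continuous loop: the double-bond atoms are sp², each contributing one p electron; the boron has an empty p orbital. The ring is fully conjugated.
π-electron count: 5 × 2 = 10 from the double-bond units + 0 from the BH atom = 10.

10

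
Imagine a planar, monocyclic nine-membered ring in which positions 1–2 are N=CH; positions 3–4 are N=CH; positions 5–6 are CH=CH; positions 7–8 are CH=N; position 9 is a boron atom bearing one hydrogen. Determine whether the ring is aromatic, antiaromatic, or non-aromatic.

Antiaromatic

Check conjugation: the double-bond atoms are sp², each contributing one p electron; the doubly-bonded nitrogens are pyridine-type — their lone pairs lie in the ring plane, leaving one electron in the p orbital; the boron has an empty p orbital — every position has a p orbital, so the cyclic π system is continuous.
Counting π electrons: 4 × 2 = 8 from the double-bond units + 0 from the BH atom = 8.
8 = 4(2); a planar, fully conjugated 4n system is antiaromatic.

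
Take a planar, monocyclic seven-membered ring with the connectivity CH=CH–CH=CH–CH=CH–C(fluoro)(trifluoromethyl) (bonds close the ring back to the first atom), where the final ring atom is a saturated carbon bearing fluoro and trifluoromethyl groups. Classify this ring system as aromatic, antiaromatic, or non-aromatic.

At the C(fluoro)(trifluoromethyl) position, that saturated carbon is sp³ and has no p orbital in the ring π system; the ring's p-orbital overlap is broken there.
Broken conjugation rules out both aromaticity and antiaromaticity.

Non-aromatic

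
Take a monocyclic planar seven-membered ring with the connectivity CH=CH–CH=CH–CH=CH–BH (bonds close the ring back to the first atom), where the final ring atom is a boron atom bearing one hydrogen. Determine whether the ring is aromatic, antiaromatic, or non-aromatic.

Check conjugation: every atom in a ring double bond is sp² and brings one electron to the p orbital; the boron has an empty p orbital — every position has a p orbital, so the cyclic π system is continuous.
Tallying contributions gives 3 × 2 = 6 from the double-bond units + 0 from the BH atom = 6.
That gives a 4n+2 count (6, n = 1).

Aromatic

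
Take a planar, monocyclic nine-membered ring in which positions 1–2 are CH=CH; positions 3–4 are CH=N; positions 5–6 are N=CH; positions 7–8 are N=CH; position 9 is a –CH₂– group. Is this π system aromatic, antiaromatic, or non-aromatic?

Non-aromatic

The CH2 carbon is saturated: the tetrahedral CH₂ carbon is sp³ and has no p orbital in the ring π system. Conjugation is not continuous around the ring.
A ring that is not fully conjugated cannot be aromatic or antiaromatic regardless of its π-electron count.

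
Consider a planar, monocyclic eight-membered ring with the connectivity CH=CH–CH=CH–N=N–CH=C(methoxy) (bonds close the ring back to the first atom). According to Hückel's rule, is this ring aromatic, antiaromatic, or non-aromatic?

Antiaromatic

All ring atoms are sp² and supply a p orbital to the ring (the double-bond atoms are sp², each contributing one p electron; each sp² =N– keeps its lone pair in-plane and puts one electron into the π system); the conjugation is uninterrupted.
π-electron count: 4 × 2 = 8 from the 4 double-bond units.
With 8 = 4·2 π electrons, Hückel's rule classifies the planar ring as antiaromatic.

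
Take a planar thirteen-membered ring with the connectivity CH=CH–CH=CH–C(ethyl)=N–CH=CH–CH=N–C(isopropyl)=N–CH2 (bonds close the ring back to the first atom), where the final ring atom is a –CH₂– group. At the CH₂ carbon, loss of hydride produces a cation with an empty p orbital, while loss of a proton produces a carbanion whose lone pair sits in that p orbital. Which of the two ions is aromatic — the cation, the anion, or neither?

In either ion the ring is fully conjugated: every atom, including the new sp² carbon, supplies a p orbital.
Cation: 6 × 2 + 0 = 12 π electrons → 4(3), antiaromatic.
Anion: 6 × 2 + 2 = 14 π electrons → 4(3)+2, aromatic.

The anion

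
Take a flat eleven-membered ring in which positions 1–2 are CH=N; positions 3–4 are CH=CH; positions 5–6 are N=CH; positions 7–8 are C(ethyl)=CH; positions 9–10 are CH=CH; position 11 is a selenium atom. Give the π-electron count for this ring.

All ring atoms are sp² and supply a p orbital to the ring (every atom in a ring double bond is sp² and brings one electron to the p orbital; each sp² =N– keeps its lone pair in-plane and puts one electron into the π system; the selenium donates one lone pair from its p orbital); the conjugation is uninterrupted.
Tallying contributions gives 5 × 2 = 10 from the double-bond units + 2 from the Se atom = 12.

12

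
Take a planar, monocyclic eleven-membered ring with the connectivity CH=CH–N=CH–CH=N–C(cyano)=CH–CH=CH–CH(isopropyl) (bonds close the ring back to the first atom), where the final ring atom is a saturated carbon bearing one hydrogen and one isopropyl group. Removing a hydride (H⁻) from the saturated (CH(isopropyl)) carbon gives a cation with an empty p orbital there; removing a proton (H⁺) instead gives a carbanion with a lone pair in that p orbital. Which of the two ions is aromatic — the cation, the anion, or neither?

In both ions every ring atom is sp² and contributes a p orbital, so both rings are fully conjugated.
Cation: 5 × 2 + 0 = 10 π electrons → 4(2)+2, aromatic.
Anion: 5 × 2 + 2 = 12 π electrons → 4(3), antiaromatic.

The cation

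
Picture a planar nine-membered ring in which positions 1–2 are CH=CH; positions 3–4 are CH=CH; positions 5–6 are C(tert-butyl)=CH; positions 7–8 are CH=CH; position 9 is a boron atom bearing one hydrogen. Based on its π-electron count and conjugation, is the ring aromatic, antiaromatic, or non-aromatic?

Every ring atom contributes a p orbital perpendicular to the ring (each doubly-bonded ring atom is sp² with one p-orbital electron; the boron has an empty p orbital), so the π system is cyclic and fully conjugated.
Adding the contributions, 4 × 2 = 8 from the double-bond units + 0 from the BH atom = 8.
8 is a 4n count (n = 2), so the planar conjugated ring is antiaromatic.

Antiaromatic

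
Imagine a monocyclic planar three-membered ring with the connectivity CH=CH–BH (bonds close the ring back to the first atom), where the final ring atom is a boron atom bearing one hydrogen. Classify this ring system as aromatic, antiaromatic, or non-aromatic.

Aromatic

The p orbitals form a continuous loop: every atom in a ring double bond is sp² and brings one electron to the p orbital; the boron has an empty p orbital. The ring is fully conjugated.
Tallying contributions gives 1 × 2 = 2 from the double-bond unit + 0 from the BH atom = 2.
With 2 π electrons (n = 0), the Hückel 4n+2 condition holds.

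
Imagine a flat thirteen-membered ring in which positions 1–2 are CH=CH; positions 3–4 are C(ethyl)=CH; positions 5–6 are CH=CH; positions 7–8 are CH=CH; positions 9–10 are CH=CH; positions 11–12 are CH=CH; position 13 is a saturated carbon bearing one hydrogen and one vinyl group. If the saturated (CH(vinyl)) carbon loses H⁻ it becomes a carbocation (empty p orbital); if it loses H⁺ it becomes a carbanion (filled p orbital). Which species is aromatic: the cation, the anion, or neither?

The anion

Once that carbon is sp², every ring atom has a p orbital and both ions are fully conjugated.
Cation: 6 × 2 + 0 = 12 π electrons → 4(3), antiaromatic.
Anion: 6 × 2 + 2 = 14 π electrons → 4(3)+2, aromatic.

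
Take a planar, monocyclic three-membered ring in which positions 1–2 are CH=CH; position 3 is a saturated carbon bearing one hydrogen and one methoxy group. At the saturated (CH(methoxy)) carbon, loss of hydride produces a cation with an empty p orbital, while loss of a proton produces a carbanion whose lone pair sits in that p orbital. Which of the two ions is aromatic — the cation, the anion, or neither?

The cation

In either ion the ring is fully conjugated: every atom, including the new sp² carbon, supplies a p orbital.
Cation: 1 × 2 + 0 = 2 π electrons → 4(0)+2, aromatic.
Anion: 1 × 2 + 2 = 4 π electrons → 4(1), antiaromatic.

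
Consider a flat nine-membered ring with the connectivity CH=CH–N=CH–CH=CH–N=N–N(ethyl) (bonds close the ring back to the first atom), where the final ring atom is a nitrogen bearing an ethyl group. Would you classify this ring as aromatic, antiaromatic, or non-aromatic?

Aromatic

All ring atoms are sp² and supply a p orbital to the ring (the double-bond atoms are sp², each contributing one p electron; each =N– nitrogen is pyridine-type (lone pair in the sp² plane, one electron in the p orbital); the pyrrole-type nitrogen donates its lone pair from the p orbital); the conjugation is uninterrupted.
Counting π electrons: 4 × 2 = 8 from the double-bond units + 2 from the N(ethyl) atom = 10.
That gives a 4n+2 count (10, n = 2).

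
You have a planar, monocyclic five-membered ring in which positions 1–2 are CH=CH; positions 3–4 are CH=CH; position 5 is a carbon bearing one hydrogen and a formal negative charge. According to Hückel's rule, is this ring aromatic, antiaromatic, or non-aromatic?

All ring atoms are sp² and supply a p orbital to the ring (each doubly-bonded ring atom is sp² with one p-orbital electron; the carbanion's lone pair occupies the p orbital); the conjugation is uninterrupted.
π-electron count: 2 × 2 = 4 from the double-bond units + 2 from the CH(-) atom = 6.
6 = 4(1) + 2, which satisfies Hückel's 4n+2 rule.
This is the cyclopentadienyl anion.

Aromatic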